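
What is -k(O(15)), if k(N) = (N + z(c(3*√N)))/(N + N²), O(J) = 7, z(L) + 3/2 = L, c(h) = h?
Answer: -11/112 - 3*√7/56 ≈ -0.23995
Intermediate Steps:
z(L) = -3/2 + L
k(N) = (-3/2 + N + 3*√N)/(N + N²) (k(N) = (N + (-3/2 + 3*√N))/(N + N²) = (-3/2 + N + 3*√N)/(N + N²))
-k(O(15)) = -(-3/2 + 7 + 3*√7)/(7*(1 + 7)) = -(11/2 + 3*√7)/(7*8) = -(11/112 + 3*√7/56) = -11/112 - 3*√7/56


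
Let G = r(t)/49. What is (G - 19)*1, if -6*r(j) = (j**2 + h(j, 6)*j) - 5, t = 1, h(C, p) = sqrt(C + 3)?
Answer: -2792/147 ≈ -18.993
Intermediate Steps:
h(C, p) = sqrt(3 + C)
r(j) = 5/6 - j**2/6 - j*sqrt(3 + j)/6 (r(j) = -((j**2 + sqrt(3 + j)*j) - 5)/6 = -((j**2 + j*sqrt(3 + j)) - 5)/6 = -(-5 + j**2 + j*sqrt(3 + j))/6 = 5/6 - j**2/6 - j*sqrt(3 + j)/6)
G = 1/147 (G = (5/6 - 1/6*1**2 - 1/6*1*sqrt(3 + 1))/49 = (5/6 - 1/6*1 - 1/6*1*sqrt(4))*(1/49) = (5/6 - 1/6 - 1/6*1*2)*(1/49) = (5/6 - 1/6 - 1/3)*(1/49) = (1/3)*(1/49) = 1/147 ≈ 0.0068027)
(G - 19)*1 = (1/147 - 19)*1 = -2792/147*1 = -2792/147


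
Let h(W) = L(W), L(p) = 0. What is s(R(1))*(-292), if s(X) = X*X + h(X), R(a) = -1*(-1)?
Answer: -292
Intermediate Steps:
h(W) = 0
R(a) = 1
s(X) = X² (s(X) = X*X + 0 = X² + 0 = X²)
s(R(1))*(-292) = 1²*(-292) = 1*(-292) = -292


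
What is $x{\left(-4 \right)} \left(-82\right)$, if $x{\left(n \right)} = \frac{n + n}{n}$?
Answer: $-164$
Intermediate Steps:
$x{\left(n \right)} = 2$ ($x{\left(n \right)} = \frac{2 n}{n} = 2$)
$x{\left(-4 \right)} \left(-82\right) = 2 \left(-82\right) = -164$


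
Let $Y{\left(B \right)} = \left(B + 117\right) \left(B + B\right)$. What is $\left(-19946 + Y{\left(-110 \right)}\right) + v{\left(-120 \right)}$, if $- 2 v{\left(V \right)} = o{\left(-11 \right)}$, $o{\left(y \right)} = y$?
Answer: $- \frac{42961}{2} \approx -21481.0$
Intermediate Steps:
$v{\left(V \right)} = \frac{11}{2}$ ($v{\left(V \right)} = \left(- \frac{1}{2}\right) \left(-11\right) = \frac{11}{2}$)
$Y{\left(B \right)} = 2 B \left(117 + B\right)$ ($Y{\left(B \right)} = \left(117 + B\right) 2 B = 2 B \left(117 + B\right)$)
$\left(-19946 + Y{\left(-110 \right)}\right) + v{\left(-120 \right)} = \left(-19946 + 2 \left(-110\right) \left(117 - 110\right)\right) + \frac{11}{2} = \left(-19946 + 2 \left(-110\right) 7\right) + \frac{11}{2} = \left(-19946 - 1540\right) + \frac{11}{2} = -21486 + \frac{11}{2} = - \frac{42961}{2}$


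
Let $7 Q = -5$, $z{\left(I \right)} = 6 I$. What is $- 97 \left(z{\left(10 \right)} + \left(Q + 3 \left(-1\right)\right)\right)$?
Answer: $- \frac{38218}{7} \approx -5459.7$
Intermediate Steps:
$Q = - \frac{5}{7}$ ($Q = \frac{1}{7} \left(-5\right) = - \frac{5}{7} \approx -0.71429$)
$- 97 \left(z{\left(10 \right)} + \left(Q + 3 \left(-1\right)\right)\right) = - 97 \left(6 \cdot 10 + \left(- \frac{5}{7} + 3 \left(-1\right)\right)\right) = - 97 \left(60 - \frac{26}{7}\right) = \left(-97\right) \frac{394}{7} = - \frac{38218}{7}$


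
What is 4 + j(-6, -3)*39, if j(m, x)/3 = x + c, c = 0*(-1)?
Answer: -347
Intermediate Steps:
c = 0
j(m, x) = 3*x (j(m, x) = 3*(x + 0) = 3*x)
4 + j(-6, -3)*39 = 4 + (3*(-3))*39 = 4 - 9*39 = 4 - 351 = -347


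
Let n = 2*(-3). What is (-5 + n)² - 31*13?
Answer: -282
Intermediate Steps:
n = -6
(-5 + n)² - 31*13 = (-5 - 6)² - 31*13 = (-11)² - 403 = 121 - 403 = -282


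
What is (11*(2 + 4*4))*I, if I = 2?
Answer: 396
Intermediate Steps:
(11*(2 + 4*4))*I = (11*(2 + 4*4))*2 = (11*(2 + 16))*2 = (11*18)*2 = 198*2 = 396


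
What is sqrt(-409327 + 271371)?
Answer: 2*I*sqrt(34489) ≈ 371.42*I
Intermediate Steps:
sqrt(-409327 + 271371) = sqrt(-137956) = 2*I*sqrt(34489)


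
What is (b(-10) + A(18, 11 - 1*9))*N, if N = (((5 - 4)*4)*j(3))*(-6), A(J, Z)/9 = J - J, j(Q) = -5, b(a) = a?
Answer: -1200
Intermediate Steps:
A(J, Z) = 0 (A(J, Z) = 9*(J - J) = 9*0 = 0)
N = 120 (N = (((5 - 4)*4)*(-5))*(-6) = ((1*4)*(-5))*(-6) = (4*(-5))*(-6) = -20*(-6) = 120)
(b(-10) + A(18, 11 - 1*9))*N = (-10 + 0)*120 = -10*120 = -1200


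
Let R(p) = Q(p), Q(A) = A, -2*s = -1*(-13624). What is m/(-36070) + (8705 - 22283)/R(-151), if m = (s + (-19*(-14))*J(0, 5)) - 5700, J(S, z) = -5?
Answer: 245924301/2723285 ≈ 90.304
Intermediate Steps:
s = -6812 (s = -(-1)*(-13624)/2 = -1/2*13624 = -6812)
R(p) = p
m = -13842 (m = (-6812 - 19*(-14)*(-5)) - 5700 = (-6812 + 266*(-5)) - 5700 = (-6812 - 1330) - 5700 = -8142 - 5700 = -13842)
m/(-36070) + (8705 - 22283)/R(-151) = -13842/(-36070) + (8705 - 22283)/(-151) = -13842*(-1/36070) - 13578*(-1/151) = 6921/18035 + 13578/151 = 245924301/2723285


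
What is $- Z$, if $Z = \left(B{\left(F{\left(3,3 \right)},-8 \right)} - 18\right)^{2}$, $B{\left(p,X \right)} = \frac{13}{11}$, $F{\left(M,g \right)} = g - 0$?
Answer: $- \frac{34225}{121} \approx -282.85$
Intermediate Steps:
$F{\left(M,g \right)} = g$ ($F{\left(M,g \right)} = g + 0 = g$)
$B{\left(p,X \right)} = \frac{13}{11}$ ($B{\left(p,X \right)} = 13 \cdot \frac{1}{11} = \frac{13}{11}$)
$Z = \frac{34225}{121}$ ($Z = \left(\frac{13}{11} - 18\right)^{2} = \left(- \frac{185}{11}\right)^{2} = \frac{34225}{121} \approx 282.85$)
$- Z = \left(-1\right) \frac{34225}{121} = - \frac{34225}{121}$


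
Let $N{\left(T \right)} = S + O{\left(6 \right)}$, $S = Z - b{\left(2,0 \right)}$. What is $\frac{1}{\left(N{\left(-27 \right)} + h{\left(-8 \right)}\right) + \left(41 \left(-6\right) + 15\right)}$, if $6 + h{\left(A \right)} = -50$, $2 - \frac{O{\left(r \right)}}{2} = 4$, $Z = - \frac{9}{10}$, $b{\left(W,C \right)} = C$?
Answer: $- \frac{10}{2919} \approx -0.0034258$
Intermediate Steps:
$Z = - \frac{9}{10}$ ($Z = \left(-9\right) \frac{1}{10} = - \frac{9}{10} \approx -0.9$)
$O{\left(r \right)} = -4$ ($O{\left(r \right)} = 4 - 8 = -4$)
$S = - \frac{9}{10}$ ($S = - \frac{9}{10} - 0 = - \frac{9}{10} + 0 = - \frac{9}{10} \approx -0.9$)
$N{\left(T \right)} = - \frac{49}{10}$ ($N{\left(T \right)} = - \frac{9}{10} - 4 = - \frac{49}{10}$)
$h{\left(A \right)} = -56$ ($h{\left(A \right)} = -6 - 50 = -56$)
$\frac{1}{\left(N{\left(-27 \right)} + h{\left(-8 \right)}\right) + \left(41 \left(-6\right) + 15\right)} = \frac{1}{\left(- \frac{49}{10} - 56\right) + \left(41 \left(-6\right) + 15\right)} = \frac{1}{- \frac{609}{10} + \left(-246 + 15\right)} = \frac{1}{- \frac{609}{10} - 231} = \frac{1}{- \frac{2919}{10}} = - \frac{10}{2919}$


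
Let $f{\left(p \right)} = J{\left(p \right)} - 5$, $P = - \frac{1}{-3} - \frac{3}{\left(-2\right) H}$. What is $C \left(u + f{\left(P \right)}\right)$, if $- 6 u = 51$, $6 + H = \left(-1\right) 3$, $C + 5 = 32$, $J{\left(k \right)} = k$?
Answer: $-360$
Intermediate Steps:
$C = 27$ ($C = -5 + 32 = 27$)
$H = -9$ ($H = -6 - 3 = -9$)
$P = \frac{1}{6}$ ($P = - \frac{1}{-3} - \frac{3}{\left(-2\right) \left(-9\right)} = \left(-1\right) \left(- \frac{1}{3}\right) - \frac{3}{18} = \frac{1}{3} - \frac{1}{6} = \frac{1}{6} \approx 0.16667$)
$f{\left(p \right)} = -5 + p$ ($f{\left(p \right)} = p - 5 = -5 + p$)
$u = - \frac{17}{2}$ ($u = \left(- \frac{1}{6}\right) 51 = - \frac{17}{2} \approx -8.5$)
$C \left(u + f{\left(P \right)}\right) = 27 \left(- \frac{17}{2} + \left(-5 + \frac{1}{6}\right)\right) = 27 \left(- \frac{17}{2} - \frac{29}{6}\right) = 27 \left(- \frac{40}{3}\right) = -360$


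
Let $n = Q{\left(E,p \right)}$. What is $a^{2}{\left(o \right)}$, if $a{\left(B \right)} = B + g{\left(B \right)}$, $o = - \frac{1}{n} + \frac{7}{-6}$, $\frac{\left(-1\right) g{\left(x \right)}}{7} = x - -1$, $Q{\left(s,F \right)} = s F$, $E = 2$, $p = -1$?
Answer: $9$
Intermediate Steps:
$Q{\left(s,F \right)} = F s$
$g{\left(x \right)} = -7 - 7 x$ ($g{\left(x \right)} = - 7 \left(x - -1\right) = - 7 \left(x + 1\right) = - 7 \left(1 + x\right) = -7 - 7 x$)
$n = -2$ ($n = \left(-1\right) 2 = -2$)
$o = - \frac{2}{3}$ ($o = - \frac{1}{-2} + \frac{7}{-6} = \left(-1\right) \left(- \frac{1}{2}\right) + 7 \left(- \frac{1}{6}\right) = \frac{1}{2} - \frac{7}{6} = - \frac{2}{3} \approx -0.66667$)
$a{\left(B \right)} = -7 - 6 B$ ($a{\left(B \right)} = B - \left(7 + 7 B\right) = -7 - 6 B$)
$a^{2}{\left(o \right)} = \left(-7 - -4\right)^{2} = \left(-7 + 4\right)^{2} = \left(-3\right)^{2} = 9$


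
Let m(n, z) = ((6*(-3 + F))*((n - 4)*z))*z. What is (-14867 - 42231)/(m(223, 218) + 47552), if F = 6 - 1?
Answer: -28549/62470312 ≈ -0.00045700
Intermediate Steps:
F = 5
m(n, z) = 12*z²*(-4 + n) (m(n, z) = ((6*(-3 + 5))*((n - 4)*z))*z = ((6*2)*((-4 + n)*z))*z = (12*(z*(-4 + n)))*z = (12*z*(-4 + n))*z = 12*z²*(-4 + n))
(-14867 - 42231)/(m(223, 218) + 47552) = (-14867 - 42231)/(12*218²*(-4 + 223) + 47552) = -57098/(12*47524*219 + 47552) = -57098/(124893072 + 47552) = -57098/124940624 = -57098*1/124940624 = -28549/62470312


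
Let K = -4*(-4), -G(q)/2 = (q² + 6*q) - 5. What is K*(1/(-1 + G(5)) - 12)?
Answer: -19408/101 ≈ -192.16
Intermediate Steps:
G(q) = 10 - 12*q - 2*q² (G(q) = -2*((q² + 6*q) - 5) = -2*(-5 + q² + 6*q) = 10 - 12*q - 2*q²)
K = 16
K*(1/(-1 + G(5)) - 12) = 16*(1/(-1 + (10 - 12*5 - 2*5²)) - 12) = 16*(1/(-1 + (10 - 60 - 2*25)) - 12) = 16*(1/(-1 + (10 - 60 - 50)) - 12) = 16*(1/(-1 - 100) - 12) = 16*(1/(-101) - 12) = 16*(-1/101 - 12) = 16*(-1213/101) = -19408/101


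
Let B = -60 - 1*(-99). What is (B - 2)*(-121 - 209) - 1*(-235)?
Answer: -11975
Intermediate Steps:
B = 39 (B = -60 + 99 = 39)
(B - 2)*(-121 - 209) - 1*(-235) = (39 - 2)*(-121 - 209) - 1*(-235) = 37*(-330) + 235 = -12210 + 235 = -11975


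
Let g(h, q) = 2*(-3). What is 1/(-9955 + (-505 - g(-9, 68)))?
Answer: -1/10454 ≈ -9.5657e-5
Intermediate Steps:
g(h, q) = -6
1/(-9955 + (-505 - g(-9, 68))) = 1/(-9955 + (-505 - 1*(-6))) = 1/(-9955 + (-505 + 6)) = 1/(-9955 - 499) = 1/(-10454) = -1/10454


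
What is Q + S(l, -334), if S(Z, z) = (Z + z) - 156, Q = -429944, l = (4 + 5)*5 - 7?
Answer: -430396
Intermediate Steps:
l = 38 (l = 9*5 - 7 = 45 - 7 = 38)
S(Z, z) = -156 + Z + z
Q + S(l, -334) = -429944 + (-156 + 38 - 334) = -429944 - 452 = -430396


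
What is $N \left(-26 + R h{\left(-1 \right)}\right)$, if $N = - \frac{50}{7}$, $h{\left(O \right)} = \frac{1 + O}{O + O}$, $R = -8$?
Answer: $\frac{1300}{7} \approx 185.71$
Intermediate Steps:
$h{\left(O \right)} = \frac{1 + O}{2 O}$
$N = - \frac{50}{7}$ ($N = \left(-50\right) \frac{1}{7} = - \frac{50}{7} \approx -7.1429$)
$N \left(-26 + R h{\left(-1 \right)}\right) = - \frac{50 \left(-26 - 8 \frac{1 - 1}{2 \left(-1\right)}\right)}{7} = - \frac{50 \left(-26 - 8 \cdot \frac{1}{2} \left(-1\right) 0\right)}{7} = - \frac{50 \left(-26 - 0\right)}{7} = - \frac{50 \left(-26 + 0\right)}{7} = \left(- \frac{50}{7}\right) \left(-26\right) = \frac{1300}{7}$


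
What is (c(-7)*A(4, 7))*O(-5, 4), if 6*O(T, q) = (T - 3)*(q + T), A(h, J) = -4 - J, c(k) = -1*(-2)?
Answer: -88/3 ≈ -29.333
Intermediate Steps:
c(k) = 2
O(T, q) = (-3 + T)*(T + q)/6 (O(T, q) = ((T - 3)*(q + T))/6 = ((-3 + T)*(T + q))/6 = (-3 + T)*(T + q)/6)
(c(-7)*A(4, 7))*O(-5, 4) = (2*(-4 - 1*7))*(-½*(-5) - ½*4 + (⅙)*(-5)² + (⅙)*(-5)*4) = (2*(-4 - 7))*(5/2 - 2 + (⅙)*25 - 10/3) = (2*(-11))*(5/2 - 2 + 25/6 - 10/3) = -22*4/3 = -88/3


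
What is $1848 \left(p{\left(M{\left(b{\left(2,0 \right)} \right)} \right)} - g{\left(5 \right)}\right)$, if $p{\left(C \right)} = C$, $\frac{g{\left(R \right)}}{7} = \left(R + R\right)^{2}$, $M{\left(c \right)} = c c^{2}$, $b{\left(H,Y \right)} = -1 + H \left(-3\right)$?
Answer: $-1927464$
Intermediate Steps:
$b{\left(H,Y \right)} = -1 - 3 H$
$M{\left(c \right)} = c^{3}$
$g{\left(R \right)} = 28 R^{2}$ ($g{\left(R \right)} = 7 \left(R + R\right)^{2} = 7 \left(2 R\right)^{2} = 7 \cdot 4 R^{2} = 28 R^{2}$)
$1848 \left(p{\left(M{\left(b{\left(2,0 \right)} \right)} \right)} - g{\left(5 \right)}\right) = 1848 \left(\left(-1 - 6\right)^{3} - 28 \cdot 5^{2}\right) = 1848 \left(\left(-1 - 6\right)^{3} - 28 \cdot 25\right) = 1848 \left(\left(-7\right)^{3} - 700\right) = 1848 \left(-343 - 700\right) = 1848 \left(-1043\right) = -1927464$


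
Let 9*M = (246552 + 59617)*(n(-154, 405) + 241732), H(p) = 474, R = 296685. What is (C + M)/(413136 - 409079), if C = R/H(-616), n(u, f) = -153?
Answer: 11686313024513/5769054 ≈ 2.0257e+6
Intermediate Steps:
M = 73964000851/9 (M = ((246552 + 59617)*(-153 + 241732))/9 = (306169*241579)/9 = (1/9)*73964000851 = 73964000851/9 ≈ 8.2182e+9)
C = 98895/158 (C = 296685/474 = 296685*(1/474) = 98895/158 ≈ 625.92)
(C + M)/(413136 - 409079) = (98895/158 + 73964000851/9)/(413136 - 409079) = (11686313024513/1422)/4057 = (11686313024513/1422)*(1/4057) = 11686313024513/5769054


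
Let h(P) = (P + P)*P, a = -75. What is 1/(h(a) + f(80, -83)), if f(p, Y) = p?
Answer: 1/11330 ≈ 8.8261e-5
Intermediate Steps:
h(P) = 2*P² (h(P) = (2*P)*P = 2*P²)
1/(h(a) + f(80, -83)) = 1/(2*(-75)² + 80) = 1/(2*5625 + 80) = 1/(11250 + 80) = 1/11330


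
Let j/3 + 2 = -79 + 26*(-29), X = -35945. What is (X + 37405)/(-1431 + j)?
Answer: -365/984 ≈ -0.37093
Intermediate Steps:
j = -2505 (j = -6 + 3*(-79 + 26*(-29)) = -6 + 3*(-79 - 754) = -6 + 3*(-833) = -6 - 2499 = -2505)
(X + 37405)/(-1431 + j) = (-35945 + 37405)/(-1431 - 2505) = 1460/(-3936) = 1460*(-1/3936) = -365/984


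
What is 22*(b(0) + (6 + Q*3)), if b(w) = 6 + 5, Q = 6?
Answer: 770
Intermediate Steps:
b(w) = 11
22*(b(0) + (6 + Q*3)) = 22*(11 + (6 + 6*3)) = 22*(11 + (6 + 18)) = 22*(11 + 24) = 22*35 = 770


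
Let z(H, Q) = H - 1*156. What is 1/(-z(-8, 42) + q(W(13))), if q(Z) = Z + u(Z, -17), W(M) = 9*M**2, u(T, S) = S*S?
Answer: 1/1974 ≈ 0.00050659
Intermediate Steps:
u(T, S) = S**2
z(H, Q) = -156 + H (z(H, Q) = H - 156 = -156 + H)
q(Z) = 289 + Z (q(Z) = Z + (-17)**2 = Z + 289 = 289 + Z)
1/(-z(-8, 42) + q(W(13))) = 1/(-(-156 - 8) + (289 + 9*13**2)) = 1/(-1*(-164) + (289 + 9*169)) = 1/(164 + (289 + 1521)) = 1/(164 + 1810) = 1/1974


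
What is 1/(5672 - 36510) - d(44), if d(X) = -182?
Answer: 5612515/30838 ≈ 182.00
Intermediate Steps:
1/(5672 - 36510) - d(44) = 1/(5672 - 36510) - 1*(-182) = 1/(-30838) + 182 = -1/30838 + 182 = 5612515/30838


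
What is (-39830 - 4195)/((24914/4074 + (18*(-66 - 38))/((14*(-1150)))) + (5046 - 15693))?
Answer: 7366483125/1780466566 ≈ 4.1374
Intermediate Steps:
(-39830 - 4195)/((24914/4074 + (18*(-66 - 38))/((14*(-1150)))) + (5046 - 15693)) = -44025/((24914*(1/4074) + (18*(-104))/(-16100)) - 10647) = -44025/((12457/2037 - 1872*(-1/16100)) - 10647) = -44025/((12457/2037 + 468/4025) - 10647) = -44025/(1042709/167325 - 10647) = -44025/(-1780466566/167325) = -44025*(-167325/1780466566) = 7366483125/1780466566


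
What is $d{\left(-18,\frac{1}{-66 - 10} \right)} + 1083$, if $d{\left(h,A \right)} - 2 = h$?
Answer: $1067$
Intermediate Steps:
$d{\left(h,A \right)} = 2 + h$
$d{\left(-18,\frac{1}{-66 - 10} \right)} + 1083 = \left(2 - 18\right) + 1083 = -16 + 1083 = 1067$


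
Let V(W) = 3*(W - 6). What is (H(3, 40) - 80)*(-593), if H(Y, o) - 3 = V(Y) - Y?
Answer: 52777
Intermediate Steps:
V(W) = -18 + 3*W (V(W) = 3*(-6 + W) = -18 + 3*W)
H(Y, o) = -15 + 2*Y (H(Y, o) = 3 + ((-18 + 3*Y) - Y) = 3 + (-18 + 2*Y) = -15 + 2*Y)
(H(3, 40) - 80)*(-593) = ((-15 + 2*3) - 80)*(-593) = ((-15 + 6) - 80)*(-593) = (-9 - 80)*(-593) = -89*(-593) = 52777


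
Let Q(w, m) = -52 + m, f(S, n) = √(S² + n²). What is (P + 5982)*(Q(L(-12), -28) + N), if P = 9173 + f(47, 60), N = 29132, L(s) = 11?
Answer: 440283060 + 29052*√5809 ≈ 4.4250e+8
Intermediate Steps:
P = 9173 + √5809 (P = 9173 + √(47² + 60²) = 9173 + √(2209 + 3600) = 9173 + √5809 ≈ 9249.2)
(P + 5982)*(Q(L(-12), -28) + N) = ((9173 + √5809) + 5982)*((-52 - 28) + 29132) = (15155 + √5809)*(-80 + 29132) = (15155 + √5809)*29052 = 440283060 + 29052*√5809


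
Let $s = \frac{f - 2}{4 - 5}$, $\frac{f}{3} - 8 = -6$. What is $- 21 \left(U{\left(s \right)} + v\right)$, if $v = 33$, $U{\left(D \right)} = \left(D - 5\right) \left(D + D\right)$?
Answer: $-2205$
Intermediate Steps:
$f = 6$ ($f = 24 + 3 \left(-6\right) = 24 - 18 = 6$)
$s = -4$ ($s = \frac{6 - 2}{4 - 5} = \frac{4}{-1} = 4 \left(-1\right) = -4$)
$U{\left(D \right)} = 2 D \left(-5 + D\right)$ ($U{\left(D \right)} = \left(-5 + D\right) 2 D = 2 D \left(-5 + D\right)$)
$- 21 \left(U{\left(s \right)} + v\right) = - 21 \left(2 \left(-4\right) \left(-5 - 4\right) + 33\right) = - 21 \left(2 \left(-4\right) \left(-9\right) + 33\right) = - 21 \left(72 + 33\right) = \left(-21\right) 105 = -2205$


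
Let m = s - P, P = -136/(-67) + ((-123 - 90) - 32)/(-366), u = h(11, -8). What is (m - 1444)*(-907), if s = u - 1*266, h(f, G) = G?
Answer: 38270853209/24522 ≈ 1.5607e+6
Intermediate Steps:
u = -8
P = 66191/24522 (P = -136*(-1/67) + (-213 - 32)*(-1/366) = 136/67 - 245*(-1/366) = 136/67 + 245/366 = 66191/24522 ≈ 2.6992)
s = -274 (s = -8 - 1*266 = -8 - 266 = -274)
m = -6785219/24522 (m = -274 - 1*66191/24522 = -274 - 66191/24522 = -6785219/24522 ≈ -276.70)
(m - 1444)*(-907) = (-6785219/24522 - 1444)*(-907) = -42194987/24522*(-907) = 38270853209/24522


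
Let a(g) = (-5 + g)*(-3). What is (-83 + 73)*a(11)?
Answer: 180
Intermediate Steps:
a(g) = 15 - 3*g
(-83 + 73)*a(11) = (-83 + 73)*(15 - 3*11) = -10*(15 - 33) = -10*(-18) = 180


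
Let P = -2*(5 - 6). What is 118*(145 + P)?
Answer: 17346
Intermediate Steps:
P = 2 (P = -2*(-1) = 2)
118*(145 + P) = 118*(145 + 2) = 118*147 = 17346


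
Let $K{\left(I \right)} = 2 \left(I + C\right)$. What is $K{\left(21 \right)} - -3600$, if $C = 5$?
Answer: $3652$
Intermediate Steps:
$K{\left(I \right)} = 10 + 2 I$ ($K{\left(I \right)} = 2 \left(I + 5\right) = 2 \left(5 + I\right) = 10 + 2 I$)
$K{\left(21 \right)} - -3600 = \left(10 + 2 \cdot 21\right) - -3600 = \left(10 + 42\right) + 3600 = 52 + 3600 = 3652$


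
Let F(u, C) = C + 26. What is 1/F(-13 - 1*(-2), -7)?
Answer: 1/19 ≈ 0.052632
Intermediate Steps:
F(u, C) = 26 + C
1/F(-13 - 1*(-2), -7) = 1/(26 - 7) = 1/19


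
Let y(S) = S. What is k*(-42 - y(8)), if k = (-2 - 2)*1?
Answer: 200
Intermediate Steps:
k = -4 (k = -4*1 = -4)
k*(-42 - y(8)) = -4*(-42 - 1*8) = -4*(-42 - 8) = -4*(-50) = 200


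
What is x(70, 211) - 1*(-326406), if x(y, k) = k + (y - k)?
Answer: 326476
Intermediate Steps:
x(y, k) = y
x(70, 211) - 1*(-326406) = 70 - 1*(-326406) = 70 + 326406 = 326476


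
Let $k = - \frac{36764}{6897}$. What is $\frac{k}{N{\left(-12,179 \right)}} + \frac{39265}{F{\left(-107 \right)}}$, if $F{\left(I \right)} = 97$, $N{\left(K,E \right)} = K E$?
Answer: $\frac{145426240112}{359257833} \approx 404.8$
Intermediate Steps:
$N{\left(K,E \right)} = E K$
$k = - \frac{36764}{6897}$ ($k = \left(-36764\right) \frac{1}{6897} = - \frac{36764}{6897} \approx -5.3304$)
$\frac{k}{N{\left(-12,179 \right)}} + \frac{39265}{F{\left(-107 \right)}} = - \frac{36764}{6897 \cdot 179 \left(-12\right)} + \frac{39265}{97} = - \frac{36764}{6897 \left(-2148\right)} + 39265 \cdot \frac{1}{97} = \left(- \frac{36764}{6897}\right) \left(- \frac{1}{2148}\right) + \frac{39265}{97} = \frac{9191}{3703689} + \frac{39265}{97} = \frac{145426240112}{359257833}$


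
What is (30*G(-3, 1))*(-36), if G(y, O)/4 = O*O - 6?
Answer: 21600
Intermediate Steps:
G(y, O) = -24 + 4*O² (G(y, O) = 4*(O*O - 6) = 4*(O² - 6) = 4*(-6 + O²) = -24 + 4*O²)
(30*G(-3, 1))*(-36) = (30*(-24 + 4*1²))*(-36) = (30*(-24 + 4*1))*(-36) = (30*(-24 + 4))*(-36) = (30*(-20))*(-36) = -600*(-36) = 21600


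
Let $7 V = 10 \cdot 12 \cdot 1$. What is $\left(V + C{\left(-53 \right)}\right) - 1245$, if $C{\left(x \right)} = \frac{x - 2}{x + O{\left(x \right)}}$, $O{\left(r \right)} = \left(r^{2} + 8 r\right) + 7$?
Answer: $- \frac{20104090}{16373} \approx -1227.9$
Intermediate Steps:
$O{\left(r \right)} = 7 + r^{2} + 8 r$
$V = \frac{120}{7}$ ($V = \frac{10 \cdot 12 \cdot 1}{7} = \frac{120 \cdot 1}{7} = \frac{1}{7} \cdot 120 = \frac{120}{7} \approx 17.143$)
$C{\left(x \right)} = \frac{-2 + x}{7 + x^{2} + 9 x}$ ($C{\left(x \right)} = \frac{x - 2}{x + \left(7 + x^{2} + 8 x\right)} = \frac{x - 2}{7 + x^{2} + 9 x} = \frac{-2 + x}{7 + x^{2} + 9 x}$)
$\left(V + C{\left(-53 \right)}\right) - 1245 = \left(\frac{120}{7} + \frac{-2 - 53}{7 + \left(-53\right)^{2} + 9 \left(-53\right)}\right) - 1245 = \left(\frac{120}{7} + \frac{1}{7 + 2809 - 477} \left(-55\right)\right) - 1245 = \left(\frac{120}{7} + \frac{1}{2339} \left(-55\right)\right) - 1245 = \left(\frac{120}{7} - \frac{55}{2339}\right) - 1245 = \frac{280295}{16373} - 1245 = - \frac{20104090}{16373}$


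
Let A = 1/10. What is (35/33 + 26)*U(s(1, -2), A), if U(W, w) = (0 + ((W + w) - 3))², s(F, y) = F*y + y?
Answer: 1417191/1100 ≈ 1288.4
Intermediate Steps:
s(F, y) = y + F*y
A = ⅒ ≈ 0.10000
U(W, w) = (-3 + W + w)² (U(W, w) = (0 + (-3 + W + w))² = (-3 + W + w)²)
(35/33 + 26)*U(s(1, -2), A) = (35/33 + 26)*(-3 - 2*(1 + 1) + ⅒)² = (35*(1/33) + 26)*(-3 - 2*2 + ⅒)² = (35/33 + 26)*(-3 - 4 + ⅒)² = 893*(-69/10)²/33 = (893/33)*(4761/100) = 1417191/1100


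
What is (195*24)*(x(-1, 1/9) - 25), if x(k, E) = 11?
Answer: -65520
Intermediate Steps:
(195*24)*(x(-1, 1/9) - 25) = (195*24)*(11 - 25) = 4680*(-14) = -65520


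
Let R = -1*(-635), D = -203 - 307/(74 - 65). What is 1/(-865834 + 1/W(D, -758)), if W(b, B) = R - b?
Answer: -7849/6795931057 ≈ -1.1550e-6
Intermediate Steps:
D = -2134/9 (D = -203 - 307/9 = -2134/9 ≈ -237.11)
R = 635
W(b, B) = 635 - b
1/(-865834 + 1/W(D, -758)) = 1/(-865834 + 1/(635 - 1*(-2134/9))) = 1/(-865834 + 1/(635 + 2134/9)) = 1/(-865834 + 1/(7849/9)) = 1/(-865834 + 9/7849) = 1/(-6795931057/7849) = -7849/6795931057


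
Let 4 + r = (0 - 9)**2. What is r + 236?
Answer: 313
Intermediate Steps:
r = 77 (r = -4 + (0 - 9)**2 = -4 + (-9)**2 = -4 + 81 = 77)
r + 236 = 77 + 236 = 313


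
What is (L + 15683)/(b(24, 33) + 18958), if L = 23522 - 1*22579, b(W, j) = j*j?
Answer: 16626/20047 ≈ 0.82935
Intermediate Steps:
b(W, j) = j²
L = 943 (L = 23522 - 22579 = 943)
(L + 15683)/(b(24, 33) + 18958) = (943 + 15683)/(33² + 18958) = 16626/(1089 + 18958) = 16626/20047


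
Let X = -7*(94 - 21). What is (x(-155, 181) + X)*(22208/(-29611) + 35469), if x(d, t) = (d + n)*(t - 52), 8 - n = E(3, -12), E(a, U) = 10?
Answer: -21807398288164/29611 ≈ -7.3646e+8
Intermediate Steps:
n = -2 (n = 8 - 1*10 = 8 - 10 = -2)
x(d, t) = (-52 + t)*(-2 + d) (x(d, t) = (d - 2)*(t - 52) = (-2 + d)*(-52 + t) = (-52 + t)*(-2 + d))
X = -511 (X = -7*73 = -511)
(x(-155, 181) + X)*(22208/(-29611) + 35469) = ((104 - 52*(-155) - 2*181 - 155*181) - 511)*(22208/(-29611) + 35469) = ((104 + 8060 - 362 - 28055) - 511)*(22208*(-1/29611) + 35469) = (-20253 - 511)*(-22208/29611 + 35469) = -20764*1050250351/29611 = -21807398288164/29611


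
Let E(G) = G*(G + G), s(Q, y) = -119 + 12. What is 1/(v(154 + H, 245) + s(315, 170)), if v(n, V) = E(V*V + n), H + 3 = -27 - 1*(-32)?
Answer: 1/7243505415 ≈ 1.3805e-10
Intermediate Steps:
s(Q, y) = -107
H = 2 (H = -3 + (-27 - 1*(-32)) = -3 + (-27 + 32) = -3 + 5 = 2)
E(G) = 2*G² (E(G) = G*(2*G) = 2*G²)
v(n, V) = 2*(n + V²)² (v(n, V) = 2*(V*V + n)² = 2*(V² + n)² = 2*(n + V²)²)
1/(v(154 + H, 245) + s(315, 170)) = 1/(2*((154 + 2) + 245²)² - 107) = 1/(2*(156 + 60025)² - 107) = 1/(2*60181² - 107) = 1/(2*3621752761 - 107) = 1/(7243505522 - 107) = 1/7243505415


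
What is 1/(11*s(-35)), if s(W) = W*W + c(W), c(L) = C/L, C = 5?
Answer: 7/94314 ≈ 7.4220e-5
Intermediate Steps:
c(L) = 5/L
s(W) = W² + 5/W (s(W) = W*W + 5/W = W² + 5/W)
1/(11*s(-35)) = 1/(11*((5 + (-35)³)/(-35))) = 1/(11*(-(5 - 42875)/35)) = 1/(11*(-1/35*(-42870))) = 1/(11*(8574/7)) = 1/(94314/7) = 7/94314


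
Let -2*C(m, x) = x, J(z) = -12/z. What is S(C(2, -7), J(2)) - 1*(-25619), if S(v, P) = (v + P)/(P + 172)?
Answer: 8505503/332 ≈ 25619.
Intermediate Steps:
C(m, x) = -x/2
S(v, P) = (P + v)/(172 + P)
S(C(2, -7), J(2)) - 1*(-25619) = (-12/2 - ½*(-7))/(172 - 12/2) - 1*(-25619) = (-12*½ + 7/2)/(172 - 12*½) + 25619 = (-6 + 7/2)/(172 - 6) + 25619 = -5/2/166 + 25619 = (1/166)*(-5/2) + 25619 = -5/332 + 25619 = 8505503/332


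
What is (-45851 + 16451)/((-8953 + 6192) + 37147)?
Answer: -4900/5731 ≈ -0.85500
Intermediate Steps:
(-45851 + 16451)/((-8953 + 6192) + 37147) = -29400/(-2761 + 37147) = -29400/34386 = -29400*1/34386 = -4900/5731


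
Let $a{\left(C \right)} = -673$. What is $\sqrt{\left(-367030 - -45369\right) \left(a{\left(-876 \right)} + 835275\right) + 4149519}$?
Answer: $i \sqrt{268454764403} \approx 5.1813 \cdot 10^{5} i$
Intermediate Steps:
$\sqrt{\left(-367030 - -45369\right) \left(a{\left(-876 \right)} + 835275\right) + 4149519} = \sqrt{\left(-367030 - -45369\right) \left(-673 + 835275\right) + 4149519} = \sqrt{\left(-367030 + \left(-838822 + 884191\right)\right) 834602 + 4149519} = \sqrt{\left(-367030 + 45369\right) 834602 + 4149519} = \sqrt{\left(-321661\right) 834602 + 4149519} = \sqrt{-268458913922 + 4149519} = \sqrt{-268454764403} = i \sqrt{268454764403}$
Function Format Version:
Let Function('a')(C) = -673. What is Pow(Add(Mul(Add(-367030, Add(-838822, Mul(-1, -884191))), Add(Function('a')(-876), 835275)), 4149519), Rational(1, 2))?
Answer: Mul(I, Pow(268454764403, Rational(1, 2))) ≈ Mul(5.1813e+5, I)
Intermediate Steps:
Pow(Add(Mul(Add(-367030, Add(-838822, Mul(-1, -884191))), Add(Function('a')(-876), 835275)), 4149519), Rational(1, 2)) = Pow(Add(Mul(Add(-367030, Add(-838822, Mul(-1, -884191))), Add(-673, 835275)), 4149519), Rational(1, 2)) = Pow(Add(Mul(Add(-367030, Add(-838822, 884191)), 834602), 4149519), Rational(1, 2)) = Pow(Add(Mul(Add(-367030, 45369), 834602), 4149519), Rational(1, 2)) = Pow(Add(Mul(-321661, 834602), 4149519), Rational(1, 2)) = Pow(Add(-268458913922, 4149519), Rational(1, 2)) = Pow(-268454764403, Rational(1, 2)) = Mul(I, Pow(268454764403, Rational(1, 2)))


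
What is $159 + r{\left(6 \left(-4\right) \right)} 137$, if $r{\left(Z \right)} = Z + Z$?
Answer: $-6417$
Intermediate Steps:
$r{\left(Z \right)} = 2 Z$
$159 + r{\left(6 \left(-4\right) \right)} 137 = 159 + 2 \cdot 6 \left(-4\right) 137 = 159 + 2 \left(-24\right) 137 = 159 - 6576 = -6417$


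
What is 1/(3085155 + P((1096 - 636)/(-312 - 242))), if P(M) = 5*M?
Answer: 277/854586785 ≈ 3.2413e-7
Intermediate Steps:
1/(3085155 + P((1096 - 636)/(-312 - 242))) = 1/(3085155 + 5*((1096 - 636)/(-312 - 242))) = 1/(3085155 + 5*(460/(-554))) = 1/(3085155 + 5*(460*(-1/554))) = 1/(3085155 + 5*(-230/277)) = 1/(3085155 - 1150/277) = 1/(854586785/277) = 277/854586785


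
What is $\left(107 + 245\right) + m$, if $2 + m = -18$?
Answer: $332$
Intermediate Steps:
$m = -20$ ($m = -2 - 18 = -20$)
$\left(107 + 245\right) + m = \left(107 + 245\right) - 20 = 352 - 20 = 332$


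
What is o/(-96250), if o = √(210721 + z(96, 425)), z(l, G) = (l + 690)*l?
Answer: -√286177/96250 ≈ -0.0055580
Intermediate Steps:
z(l, G) = l*(690 + l) (z(l, G) = (690 + l)*l = l*(690 + l))
o = √286177 (o = √(210721 + 96*(690 + 96)) = √(210721 + 96*786) = √(210721 + 75456) = √286177 ≈ 534.96)
o/(-96250) = √286177/(-96250) = √286177*(-1/96250) = -√286177/96250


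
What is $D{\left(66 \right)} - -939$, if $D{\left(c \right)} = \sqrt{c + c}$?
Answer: $939 + 2 \sqrt{33} \approx 950.49$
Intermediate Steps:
$D{\left(c \right)} = \sqrt{2} \sqrt{c}$ ($D{\left(c \right)} = \sqrt{2 c} = \sqrt{2} \sqrt{c}$)
$D{\left(66 \right)} - -939 = \sqrt{2} \sqrt{66} - -939 = 2 \sqrt{33} + 939 = 939 + 2 \sqrt{33}$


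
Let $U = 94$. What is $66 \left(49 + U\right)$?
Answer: $9438$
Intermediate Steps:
$66 \left(49 + U\right) = 66 \left(49 + 94\right) = 66 \cdot 143 = 9438$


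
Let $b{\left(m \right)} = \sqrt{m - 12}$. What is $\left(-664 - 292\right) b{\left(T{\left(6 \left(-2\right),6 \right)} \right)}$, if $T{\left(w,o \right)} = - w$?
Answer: $0$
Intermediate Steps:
$b{\left(m \right)} = \sqrt{-12 + m}$
$\left(-664 - 292\right) b{\left(T{\left(6 \left(-2\right),6 \right)} \right)} = \left(-664 - 292\right) \sqrt{-12 - 6 \left(-2\right)} = - 956 \sqrt{-12 - -12} = - 956 \sqrt{-12 + 12} = - 956 \sqrt{0} = \left(-956\right) 0 = 0$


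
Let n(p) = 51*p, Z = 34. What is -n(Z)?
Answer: -1734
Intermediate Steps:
-n(Z) = -51*34 = -1*1734 = -1734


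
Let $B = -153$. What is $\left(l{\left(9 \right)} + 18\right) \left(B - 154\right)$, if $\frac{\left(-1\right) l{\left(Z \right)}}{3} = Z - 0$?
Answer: $2763$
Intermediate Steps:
$l{\left(Z \right)} = - 3 Z$ ($l{\left(Z \right)} = - 3 \left(Z - 0\right) = - 3 \left(Z + 0\right) = - 3 Z$)
$\left(l{\left(9 \right)} + 18\right) \left(B - 154\right) = \left(\left(-3\right) 9 + 18\right) \left(-153 - 154\right) = \left(-27 + 18\right) \left(-307\right) = \left(-9\right) \left(-307\right) = 2763$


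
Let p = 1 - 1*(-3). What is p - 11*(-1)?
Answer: 15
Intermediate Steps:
p = 4 (p = 1 + 3 = 4)
p - 11*(-1) = 4 - 11*(-1) = 4 + 11 = 15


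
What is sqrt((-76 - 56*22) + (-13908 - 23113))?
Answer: I*sqrt(38329) ≈ 195.78*I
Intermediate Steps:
sqrt((-76 - 56*22) + (-13908 - 23113)) = sqrt((-76 - 1232) - 37021) = sqrt(-1308 - 37021) = sqrt(-38329) = I*sqrt(38329)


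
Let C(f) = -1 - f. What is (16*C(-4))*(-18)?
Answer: -864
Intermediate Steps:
(16*C(-4))*(-18) = (16*(-1 - 1*(-4)))*(-18) = (16*(-1 + 4))*(-18) = (16*3)*(-18) = 48*(-18) = -864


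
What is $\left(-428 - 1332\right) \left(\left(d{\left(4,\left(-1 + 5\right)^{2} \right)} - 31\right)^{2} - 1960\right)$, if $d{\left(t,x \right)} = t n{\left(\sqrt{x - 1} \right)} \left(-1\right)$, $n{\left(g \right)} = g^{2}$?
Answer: $-11124960$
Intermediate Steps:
$d{\left(t,x \right)} = - t \left(-1 + x\right)$ ($d{\left(t,x \right)} = t \left(\sqrt{x - 1}\right)^{2} \left(-1\right) = t \left(\sqrt{-1 + x}\right)^{2} \left(-1\right) = t \left(-1 + x\right) \left(-1\right) = - t \left(-1 + x\right)$)
$\left(-428 - 1332\right) \left(\left(d{\left(4,\left(-1 + 5\right)^{2} \right)} - 31\right)^{2} - 1960\right) = \left(-428 - 1332\right) \left(\left(4 \left(1 - \left(-1 + 5\right)^{2}\right) - 31\right)^{2} - 1960\right) = - 1760 \left(\left(4 \left(1 - 4^{2}\right) - 31\right)^{2} - 1960\right) = - 1760 \left(\left(4 \left(1 - 16\right) - 31\right)^{2} - 1960\right) = - 1760 \left(\left(4 \left(-15\right) - 31\right)^{2} - 1960\right) = - 1760 \left(\left(-60 - 31\right)^{2} - 1960\right) = - 1760 \left(\left(-91\right)^{2} - 1960\right) = - 1760 \left(8281 - 1960\right) = \left(-1760\right) 6321 = -11124960$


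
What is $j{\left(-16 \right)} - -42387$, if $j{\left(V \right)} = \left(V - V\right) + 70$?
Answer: $42457$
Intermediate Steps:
$j{\left(V \right)} = 70$ ($j{\left(V \right)} = 0 + 70 = 70$)
$j{\left(-16 \right)} - -42387 = 70 - -42387 = 70 + 42387 = 42457$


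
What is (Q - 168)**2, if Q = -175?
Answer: 117649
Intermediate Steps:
(Q - 168)**2 = (-175 - 168)**2 = (-343)**2 = 117649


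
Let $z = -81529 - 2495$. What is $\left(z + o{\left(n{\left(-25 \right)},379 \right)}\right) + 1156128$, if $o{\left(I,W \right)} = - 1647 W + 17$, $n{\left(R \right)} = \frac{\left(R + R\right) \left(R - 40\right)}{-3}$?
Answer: $447908$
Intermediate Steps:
$n{\left(R \right)} = - \frac{2 R \left(-40 + R\right)}{3}$ ($n{\left(R \right)} = 2 R \left(-40 + R\right) \left(- \frac{1}{3}\right) = - \frac{2 R \left(-40 + R\right)}{3}$)
$z = -84024$ ($z = -81529 - 2495 = -84024$)
$o{\left(I,W \right)} = 17 - 1647 W$
$\left(z + o{\left(n{\left(-25 \right)},379 \right)}\right) + 1156128 = \left(-84024 + \left(17 - 624213\right)\right) + 1156128 = \left(-84024 - 624196\right) + 1156128 = -708220 + 1156128 = 447908$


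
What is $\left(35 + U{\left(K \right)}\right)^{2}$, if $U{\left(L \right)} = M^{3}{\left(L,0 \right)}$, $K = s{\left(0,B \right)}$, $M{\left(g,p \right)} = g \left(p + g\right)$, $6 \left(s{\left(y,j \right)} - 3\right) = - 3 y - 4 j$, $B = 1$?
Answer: $\frac{20495930896}{531441} \approx 38567.0$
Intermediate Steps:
$s{\left(y,j \right)} = 3 - \frac{2 j}{3} - \frac{y}{2}$ ($s{\left(y,j \right)} = 3 + \frac{- 3 y - 4 j}{6} = 3 + \frac{- 4 j - 3 y}{6} = 3 - \left(\frac{y}{2} + \frac{2 j}{3}\right) = 3 - \frac{2 j}{3} - \frac{y}{2}$)
$M{\left(g,p \right)} = g \left(g + p\right)$
$K = \frac{7}{3}$ ($K = 3 - \frac{2}{3} - 0 = 3 - \frac{2}{3} + 0 = \frac{7}{3} \approx 2.3333$)
$U{\left(L \right)} = L^{6}$ ($U{\left(L \right)} = \left(L \left(L + 0\right)\right)^{3} = \left(L L\right)^{3} = \left(L^{2}\right)^{3} = L^{6}$)
$\left(35 + U{\left(K \right)}\right)^{2} = \left(35 + \left(\frac{7}{3}\right)^{6}\right)^{2} = \left(35 + \frac{117649}{729}\right)^{2} = \left(\frac{143164}{729}\right)^{2} = \frac{20495930896}{531441}$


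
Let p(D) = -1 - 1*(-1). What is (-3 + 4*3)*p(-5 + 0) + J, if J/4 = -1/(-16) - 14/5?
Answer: -219/20 ≈ -10.950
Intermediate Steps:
p(D) = 0 (p(D) = -1 + 1 = 0)
J = -219/20 (J = 4*(-1/(-16) - 14/5) = 4*(-1*(-1/16) - 14*1/5) = 4*(1/16 - 14/5) = 4*(-219/80) = -219/20 ≈ -10.950)
(-3 + 4*3)*p(-5 + 0) + J = (-3 + 4*3)*0 - 219/20 = (-3 + 12)*0 - 219/20 = 9*0 - 219/20 = 0 - 219/20 = -219/20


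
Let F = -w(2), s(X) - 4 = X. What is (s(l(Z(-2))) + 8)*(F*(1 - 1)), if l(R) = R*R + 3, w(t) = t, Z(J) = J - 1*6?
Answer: 0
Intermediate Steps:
Z(J) = -6 + J (Z(J) = J - 6 = -6 + J)
l(R) = 3 + R² (l(R) = R² + 3 = 3 + R²)
s(X) = 4 + X
F = -2 (F = -1*2 = -2)
(s(l(Z(-2))) + 8)*(F*(1 - 1)) = ((4 + (3 + (-6 - 2)²)) + 8)*(-2*(1 - 1)) = ((4 + (3 + (-8)²)) + 8)*(-2*0) = ((4 + (3 + 64)) + 8)*0 = ((4 + 67) + 8)*0 = (71 + 8)*0 = 79*0 = 0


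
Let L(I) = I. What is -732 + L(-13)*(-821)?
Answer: 9941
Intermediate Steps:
-732 + L(-13)*(-821) = -732 - 13*(-821) = -732 + 10673 = 9941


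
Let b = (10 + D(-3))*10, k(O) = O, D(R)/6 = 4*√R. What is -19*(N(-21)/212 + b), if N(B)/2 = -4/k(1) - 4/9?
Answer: -905920/477 - 4560*I*√3 ≈ -1899.2 - 7898.1*I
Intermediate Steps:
D(R) = 24*√R (D(R) = 6*(4*√R) = 24*√R)
N(B) = -80/9 (N(B) = 2*(-4/1 - 4/9) = 2*(-4*1 - 4*⅑) = 2*(-4 - 4/9) = 2*(-40/9) = -80/9)
b = 100 + 240*I*√3 (b = (10 + 24*√(-3))*10 = (10 + 24*(I*√3))*10 = (10 + 24*I*√3)*10 = 100 + 240*I*√3 ≈ 100.0 + 415.69*I)
-19*(N(-21)/212 + b) = -19*(-80/9/212 + (100 + 240*I*√3)) = -19*(-80/9*1/212 + (100 + 240*I*√3)) = -19*(-20/477 + (100 + 240*I*√3)) = -19*(47680/477 + 240*I*√3) = -905920/477 - 4560*I*√3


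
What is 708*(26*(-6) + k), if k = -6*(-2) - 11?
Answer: -109740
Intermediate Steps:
k = 1 (k = 12 - 11 = 1)
708*(26*(-6) + k) = 708*(26*(-6) + 1) = 708*(-156 + 1) = 708*(-155) = -109740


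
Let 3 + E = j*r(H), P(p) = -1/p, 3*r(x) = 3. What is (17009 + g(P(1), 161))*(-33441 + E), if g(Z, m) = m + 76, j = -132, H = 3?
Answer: -579051696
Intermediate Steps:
r(x) = 1 (r(x) = (⅓)*3 = 1)
g(Z, m) = 76 + m
E = -135 (E = -3 - 132*1 = -3 - 132 = -135)
(17009 + g(P(1), 161))*(-33441 + E) = (17009 + (76 + 161))*(-33441 - 135) = (17009 + 237)*(-33576) = 17246*(-33576) = -579051696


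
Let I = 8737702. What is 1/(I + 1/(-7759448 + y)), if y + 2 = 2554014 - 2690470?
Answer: 7895906/68992073648011 ≈ 1.1445e-7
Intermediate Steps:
y = -136458 (y = -2 + (2554014 - 2690470) = -2 - 136456 = -136458)
1/(I + 1/(-7759448 + y)) = 1/(8737702 + 1/(-7759448 - 136458)) = 1/(8737702 + 1/(-7895906)) = 1/(8737702 - 1/7895906) = 1/(68992073648011/7895906) = 7895906/68992073648011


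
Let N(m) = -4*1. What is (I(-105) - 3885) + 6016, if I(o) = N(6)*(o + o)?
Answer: 2971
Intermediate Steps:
N(m) = -4
I(o) = -8*o (I(o) = -4*(o + o) = -8*o)
(I(-105) - 3885) + 6016 = (-8*(-105) - 3885) + 6016 = (840 - 3885) + 6016 = -3045 + 6016 = 2971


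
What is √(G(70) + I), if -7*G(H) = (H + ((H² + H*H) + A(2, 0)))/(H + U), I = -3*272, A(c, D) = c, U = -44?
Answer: 2*I*√1801618/91 ≈ 29.5*I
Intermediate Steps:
I = -816
G(H) = -(2 + H + 2*H²)/(7*(-44 + H)) (G(H) = -(H + ((H² + H*H) + 2))/(7*(H - 44)) = -(H + ((H² + H²) + 2))/(7*(-44 + H)) = -(H + (2*H² + 2))/(7*(-44 + H)) = -(H + (2 + 2*H²))/(7*(-44 + H)) = -(2 + H + 2*H²)/(7*(-44 + H)))
√(G(70) + I) = √((-2 - 1*70 - 2*70²)/(7*(-44 + 70)) - 816) = √((⅐)*(-2 - 70 - 2*4900)/26 - 816) = √((⅐)*(1/26)*(-2 - 70 - 9800) - 816) = √((⅐)*(1/26)*(-9872) - 816) = √(-4936/91 - 816) = √(-79192/91) = 2*I*√1801618/91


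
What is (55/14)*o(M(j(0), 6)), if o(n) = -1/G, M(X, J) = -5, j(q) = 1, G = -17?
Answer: 55/238 ≈ 0.23109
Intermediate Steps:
o(n) = 1/17 (o(n) = -1/(-17) = -1*(-1/17) = 1/17)
(55/14)*o(M(j(0), 6)) = (55/14)*(1/17) = 55/238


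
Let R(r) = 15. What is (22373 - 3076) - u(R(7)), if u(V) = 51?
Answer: 19246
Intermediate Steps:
(22373 - 3076) - u(R(7)) = (22373 - 3076) - 1*51 = 19297 - 51 = 19246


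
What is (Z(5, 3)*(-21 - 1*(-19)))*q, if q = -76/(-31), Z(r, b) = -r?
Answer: 760/31 ≈ 24.516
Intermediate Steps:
q = 76/31 (q = -76*(-1/31) = 76/31 ≈ 2.4516)
(Z(5, 3)*(-21 - 1*(-19)))*q = ((-1*5)*(-21 - 1*(-19)))*(76/31) = -5*(-21 + 19)*(76/31) = -5*(-2)*(76/31) = 10*(76/31) = 760/31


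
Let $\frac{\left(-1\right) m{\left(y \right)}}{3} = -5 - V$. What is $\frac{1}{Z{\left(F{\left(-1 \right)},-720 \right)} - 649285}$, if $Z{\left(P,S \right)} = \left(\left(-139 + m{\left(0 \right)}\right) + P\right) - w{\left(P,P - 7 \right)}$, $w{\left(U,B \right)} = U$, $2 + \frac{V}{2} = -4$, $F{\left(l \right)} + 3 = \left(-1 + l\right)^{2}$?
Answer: $- \frac{1}{649445} \approx -1.5398 \cdot 10^{-6}$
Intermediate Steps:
$F{\left(l \right)} = -3 + \left(-1 + l\right)^{2}$
$V = -12$ ($V = -4 + 2 \left(-4\right) = -4 - 8 = -12$)
$m{\left(y \right)} = -21$ ($m{\left(y \right)} = - 3 \left(-5 - -12\right) = - 3 \left(-5 + 12\right) = \left(-3\right) 7 = -21$)
$Z{\left(P,S \right)} = -160$ ($Z{\left(P,S \right)} = \left(\left(-139 - 21\right) + P\right) - P = \left(-160 + P\right) - P = -160$)
$\frac{1}{Z{\left(F{\left(-1 \right)},-720 \right)} - 649285} = \frac{1}{-160 - 649285} = \frac{1}{-649445} = - \frac{1}{649445}$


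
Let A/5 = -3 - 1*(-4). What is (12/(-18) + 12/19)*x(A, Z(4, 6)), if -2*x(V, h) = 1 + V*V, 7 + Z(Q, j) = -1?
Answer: 26/57 ≈ 0.45614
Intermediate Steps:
Z(Q, j) = -8 (Z(Q, j) = -7 - 1 = -8)
A = 5 (A = 5*(-3 - 1*(-4)) = 5*(-3 + 4) = 5*1 = 5)
x(V, h) = -1/2 - V**2/2 (x(V, h) = -(1 + V*V)/2 = -(1 + V**2)/2 = -1/2 - V**2/2)
(12/(-18) + 12/19)*x(A, Z(4, 6)) = (12/(-18) + 12/19)*(-1/2 - 1/2*5**2) = (12*(-1/18) + 12*(1/19))*(-1/2 - 1/2*25) = (-2/3 + 12/19)*(-1/2 - 25/2) = -2/57*(-13) = 26/57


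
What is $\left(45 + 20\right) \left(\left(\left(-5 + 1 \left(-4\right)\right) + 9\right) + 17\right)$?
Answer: $1105$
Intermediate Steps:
$\left(45 + 20\right) \left(\left(\left(-5 + 1 \left(-4\right)\right) + 9\right) + 17\right) = 65 \left(\left(\left(-5 - 4\right) + 9\right) + 17\right) = 65 \left(\left(-9 + 9\right) + 17\right) = 65 \left(0 + 17\right) = 65 \cdot 17 = 1105$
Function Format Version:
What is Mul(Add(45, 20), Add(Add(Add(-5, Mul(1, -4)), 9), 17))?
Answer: 1105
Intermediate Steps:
Mul(Add(45, 20), Add(Add(Add(-5, Mul(1, -4)), 9), 17)) = Mul(65, Add(Add(Add(-5, -4), 9), 17)) = Mul(65, Add(Add(-9, 9), 17)) = Mul(65, Add(0, 17)) = Mul(65, 17) = 1105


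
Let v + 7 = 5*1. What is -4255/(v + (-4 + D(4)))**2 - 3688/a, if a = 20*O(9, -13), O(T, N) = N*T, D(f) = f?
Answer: -2485487/2340 ≈ -1062.2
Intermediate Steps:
v = -2 (v = -7 + 5*1 = -7 + 5 = -2)
a = -2340 (a = 20*(-13*9) = 20*(-117) = -2340)
-4255/(v + (-4 + D(4)))**2 - 3688/a = -4255/(-2 + (-4 + 4))**2 - 3688/(-2340) = -4255/(-2 + 0)**2 - 3688*(-1/2340) = -4255/((-2)**2) + 922/585 = -4255/4 + 922/585 = -2485487/2340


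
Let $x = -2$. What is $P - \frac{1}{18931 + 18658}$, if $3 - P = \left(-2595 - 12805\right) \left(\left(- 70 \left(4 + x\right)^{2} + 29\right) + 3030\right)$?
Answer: $\frac{1608681510166}{37589} \approx 4.2797 \cdot 10^{7}$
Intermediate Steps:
$P = 42796603$ ($P = 3 - \left(-2595 - 12805\right) \left(\left(- 70 \left(4 - 2\right)^{2} + 29\right) + 3030\right) = 3 - - 15400 \left(\left(- 70 \cdot 2^{2} + 29\right) + 3030\right) = 3 - - 15400 \left(\left(\left(-70\right) 4 + 29\right) + 3030\right) = 3 - - 15400 \left(\left(-280 + 29\right) + 3030\right) = 3 - - 15400 \left(-251 + 3030\right) = 3 - \left(-15400\right) 2779 = 3 - -42796600 = 3 + 42796600 = 42796603$)
$P - \frac{1}{18931 + 18658} = 42796603 - \frac{1}{18931 + 18658} = 42796603 - \frac{1}{37589} = \frac{1608681510166}{37589}$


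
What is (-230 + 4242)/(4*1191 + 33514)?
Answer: 2006/19139 ≈ 0.10481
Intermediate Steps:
(-230 + 4242)/(4*1191 + 33514) = 4012/(4764 + 33514) = 4012/38278 = 4012*(1/38278) = 2006/19139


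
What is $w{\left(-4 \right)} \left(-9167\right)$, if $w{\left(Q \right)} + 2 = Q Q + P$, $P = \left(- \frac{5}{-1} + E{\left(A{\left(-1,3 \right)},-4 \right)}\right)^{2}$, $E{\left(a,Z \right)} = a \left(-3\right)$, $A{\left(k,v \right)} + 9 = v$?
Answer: $-4977681$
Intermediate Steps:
$A{\left(k,v \right)} = -9 + v$
$E{\left(a,Z \right)} = - 3 a$
$P = 529$ ($P = \left(- \frac{5}{-1} - 3 \left(-9 + 3\right)\right)^{2} = \left(\left(-5\right) \left(-1\right) - -18\right)^{2} = \left(5 + 18\right)^{2} = 23^{2} = 529$)
$w{\left(Q \right)} = 527 + Q^{2}$ ($w{\left(Q \right)} = -2 + \left(Q Q + 529\right) = -2 + \left(Q^{2} + 529\right) = -2 + \left(529 + Q^{2}\right) = 527 + Q^{2}$)
$w{\left(-4 \right)} \left(-9167\right) = \left(527 + \left(-4\right)^{2}\right) \left(-9167\right) = \left(527 + 16\right) \left(-9167\right) = 543 \left(-9167\right) = -4977681$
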